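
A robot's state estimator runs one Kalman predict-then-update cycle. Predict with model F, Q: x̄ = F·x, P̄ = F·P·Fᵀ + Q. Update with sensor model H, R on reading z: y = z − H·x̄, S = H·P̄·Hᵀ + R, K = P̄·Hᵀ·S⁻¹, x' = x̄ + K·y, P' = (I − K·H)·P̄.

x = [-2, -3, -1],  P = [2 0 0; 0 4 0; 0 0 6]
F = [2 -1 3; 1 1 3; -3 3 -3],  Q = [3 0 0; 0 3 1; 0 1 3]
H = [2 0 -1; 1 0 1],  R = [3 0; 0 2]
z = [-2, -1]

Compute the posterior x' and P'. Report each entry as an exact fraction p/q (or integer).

x' = [-1952/1739, -20143/5217, -323/1739]
P' = [921/1739 1437/1739 123/1739; 1437/1739 216295/15651 4235/5217; 123/1739 4235/5217 1999/1739]

x̄ = F·x = [-4, -8, 0]
P̄ = F·P·Fᵀ + Q = [69 54 -78; 54 63 -47; -78 -47 111]
y = z − H·x̄ = [6, 3]
S = H·P̄·Hᵀ + R = [702 -51; -51 26]
K = P̄·Hᵀ·S⁻¹ = [573/1739 522/1739; 4387/15651 4273/5217; -1753/5217 1061/1739]
x' = x̄ + K·y = [-1952/1739, -20143/5217, -323/1739]
P' = (I − K·H)·P̄ = [921/1739 1437/1739 123/1739; 1437/1739 216295/15651 4235/5217; 123/1739 4235/5217 1999/1739]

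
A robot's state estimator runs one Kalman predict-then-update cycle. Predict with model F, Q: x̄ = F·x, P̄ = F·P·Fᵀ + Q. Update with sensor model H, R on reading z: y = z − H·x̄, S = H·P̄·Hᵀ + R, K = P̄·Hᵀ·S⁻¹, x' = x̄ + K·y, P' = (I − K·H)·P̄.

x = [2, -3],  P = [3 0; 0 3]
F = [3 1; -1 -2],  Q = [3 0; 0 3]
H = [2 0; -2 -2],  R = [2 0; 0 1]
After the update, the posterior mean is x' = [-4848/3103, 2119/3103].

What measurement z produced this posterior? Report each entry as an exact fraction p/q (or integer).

x̄ = F·x = [3, 4]
P̄ = F·P·Fᵀ + Q = [33 -15; -15 18]
S = H·P̄·Hᵀ + R = [134 -72; -72 85]
K = P̄·Hᵀ·S⁻¹ = [1509/3103 -36/3103; -1491/3103 -1482/3103]
x' − x̄ = [-14157/3103, -10293/3103] = K·y
y = (KᵀK)⁻¹·Kᵀ·(x' − x̄) = [-9, 16]
z = y + H·x̄ = [-9, 16] + [6, -14] = [-3, 2]

z = [-3, 2]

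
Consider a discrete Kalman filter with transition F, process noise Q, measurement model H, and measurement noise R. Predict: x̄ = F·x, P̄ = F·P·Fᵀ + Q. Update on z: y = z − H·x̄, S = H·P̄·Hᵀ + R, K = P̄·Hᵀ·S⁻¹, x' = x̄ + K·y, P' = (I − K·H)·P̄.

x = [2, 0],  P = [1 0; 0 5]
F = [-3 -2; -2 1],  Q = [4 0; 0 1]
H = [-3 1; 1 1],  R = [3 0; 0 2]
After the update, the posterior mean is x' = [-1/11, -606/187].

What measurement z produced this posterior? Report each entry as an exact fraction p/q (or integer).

z = [-3, -3]

x̄ = F·x = [-6, -4]
P̄ = F·P·Fᵀ + Q = [33 -4; -4 10]
S = H·P̄·Hᵀ + R = [334 -81; -81 37]
K = P̄·Hᵀ·S⁻¹ = [-86/341 79/341; 1300/5797 3786/5797]
x' − x̄ = [65/11, 142/187] = K·y
y = (KᵀK)⁻¹·Kᵀ·(x' − x̄) = [-17, 7]
z = y + H·x̄ = [-17, 7] + [14, -10] = [-3, -3]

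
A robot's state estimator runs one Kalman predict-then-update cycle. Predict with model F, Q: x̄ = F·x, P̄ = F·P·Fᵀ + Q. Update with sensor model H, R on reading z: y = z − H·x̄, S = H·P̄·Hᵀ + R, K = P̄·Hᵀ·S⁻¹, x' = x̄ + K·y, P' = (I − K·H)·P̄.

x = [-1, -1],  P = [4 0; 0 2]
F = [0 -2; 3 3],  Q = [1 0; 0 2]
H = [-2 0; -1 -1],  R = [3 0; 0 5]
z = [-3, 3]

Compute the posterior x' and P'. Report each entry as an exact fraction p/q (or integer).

x' = [899/586, -1356/293]
P' = [405/586 -210/293; -210/293 1520/293]

x̄ = F·x = [2, -6]
P̄ = F·P·Fᵀ + Q = [9 -12; -12 56]
y = z − H·x̄ = [1, -1]
S = H·P̄·Hᵀ + R = [39 -6; -6 46]
K = P̄·Hᵀ·S⁻¹ = [-135/293 3/586; 140/293 -262/293]
x' = x̄ + K·y = [899/586, -1356/293]
P' = (I − K·H)·P̄ = [405/586 -210/293; -210/293 1520/293]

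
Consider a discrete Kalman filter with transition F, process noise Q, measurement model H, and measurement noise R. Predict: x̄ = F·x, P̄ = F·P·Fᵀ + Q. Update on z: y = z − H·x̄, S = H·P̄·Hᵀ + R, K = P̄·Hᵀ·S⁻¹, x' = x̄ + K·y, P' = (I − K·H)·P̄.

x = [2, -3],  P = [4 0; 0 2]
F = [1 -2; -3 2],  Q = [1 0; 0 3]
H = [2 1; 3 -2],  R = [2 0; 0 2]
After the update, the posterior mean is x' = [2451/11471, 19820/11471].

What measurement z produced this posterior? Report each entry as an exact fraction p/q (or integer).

x̄ = F·x = [8, -12]
P̄ = F·P·Fᵀ + Q = [13 -20; -20 47]
S = H·P̄·Hᵀ + R = [21 4; 4 547]
K = P̄·Hᵀ·S⁻¹ = [2966/11471 1635/11471; 4445/11471 -3262/11471]
x' − x̄ = [-89317/11471, 157472/11471] = K·y
y = (KᵀK)⁻¹·Kᵀ·(x' − x̄) = [-2, -51]
z = y + H·x̄ = [-2, -51] + [4, 48] = [2, -3]

z = [2, -3]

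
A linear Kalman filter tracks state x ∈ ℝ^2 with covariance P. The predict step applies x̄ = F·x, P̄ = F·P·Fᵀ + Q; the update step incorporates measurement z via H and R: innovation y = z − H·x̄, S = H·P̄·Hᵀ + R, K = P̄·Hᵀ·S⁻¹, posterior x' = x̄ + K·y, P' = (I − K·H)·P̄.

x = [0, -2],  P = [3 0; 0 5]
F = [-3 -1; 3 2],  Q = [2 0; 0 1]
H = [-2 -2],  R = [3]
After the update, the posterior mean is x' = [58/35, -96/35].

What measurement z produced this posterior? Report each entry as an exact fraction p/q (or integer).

x̄ = F·x = [2, -4]
P̄ = F·P·Fᵀ + Q = [34 -37; -37 48]
S = H·P̄·Hᵀ + R = [35]
K = P̄·Hᵀ·S⁻¹ = [6/35; -22/35]
x' − x̄ = [-12/35, 44/35] = K·y
y = (KᵀK)⁻¹·Kᵀ·(x' − x̄) = [-2]
z = y + H·x̄ = [-2] + [4] = [2]

z = [2]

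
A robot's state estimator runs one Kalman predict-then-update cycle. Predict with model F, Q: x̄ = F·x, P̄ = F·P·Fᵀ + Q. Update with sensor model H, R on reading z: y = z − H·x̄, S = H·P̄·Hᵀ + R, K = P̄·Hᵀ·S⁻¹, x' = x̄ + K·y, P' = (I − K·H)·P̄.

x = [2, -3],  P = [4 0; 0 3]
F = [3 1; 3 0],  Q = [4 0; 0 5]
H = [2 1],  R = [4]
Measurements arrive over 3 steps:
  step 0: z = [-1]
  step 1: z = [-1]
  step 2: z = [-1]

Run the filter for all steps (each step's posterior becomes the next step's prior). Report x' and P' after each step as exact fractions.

step 0: x̄ = F·x = [3, 6]
step 0: P̄ = F·P·Fᵀ + Q = [43 36; 36 41]
step 0: y = z − H·x̄ = [-13]
step 0: S = H·P̄·Hᵀ + R = [361]
step 0: K = P̄·Hᵀ·S⁻¹ = [122/361; 113/361]
step 0: x' = x̄ + K·y = [-503/361, 697/361]
step 0: P' = (I − K·H)·P̄ = [639/361 -790/361; -790/361 2032/361]
step 1: x̄ = F·x = [-812/361, -1509/361]
step 1: P̄ = F·P·Fᵀ + Q = [4487/361 3381/361; 3381/361 7556/361]
step 1: y = z − H·x̄ = [2772/361]
step 1: S = H·P̄·Hᵀ + R = [40472/361]
step 1: K = P̄·Hᵀ·S⁻¹ = [12355/40472; 7159/20236]
step 1: x' = x̄ + K·y = [959/10118, -7404/5059]
step 1: P' = (I − K·H)·P̄ = [80199/40472 -55489/20236; -55489/20236 69807/10118]
step 2: x̄ = F·x = [-11931/10118, 2877/10118]
step 2: P̄ = F·P·Fᵀ + Q = [497039/40472 388857/40472; 388857/40472 924151/40472]
step 2: y = z − H·x̄ = [10867/10118]
step 2: S = H·P̄·Hᵀ + R = [4629623/40472]
step 2: K = P̄·Hᵀ·S⁻¹ = [1382935/4629623; 1701865/4629623]
step 2: x' = x̄ + K·y = [-3973876/4629623, 3144257/4629623]
step 2: P' = (I − K·H)·P̄ = [9601551/4629623 -13671362/4629623; -13671362/4629623 34150184/4629623]

step 0: x' = [-503/361, 697/361], P' = [639/361 -790/361; -790/361 2032/361]
step 1: x' = [959/10118, -7404/5059], P' = [80199/40472 -55489/20236; -55489/20236 69807/10118]
step 2: x' = [-3973876/4629623, 3144257/4629623], P' = [9601551/4629623 -13671362/4629623; -13671362/4629623 34150184/4629623]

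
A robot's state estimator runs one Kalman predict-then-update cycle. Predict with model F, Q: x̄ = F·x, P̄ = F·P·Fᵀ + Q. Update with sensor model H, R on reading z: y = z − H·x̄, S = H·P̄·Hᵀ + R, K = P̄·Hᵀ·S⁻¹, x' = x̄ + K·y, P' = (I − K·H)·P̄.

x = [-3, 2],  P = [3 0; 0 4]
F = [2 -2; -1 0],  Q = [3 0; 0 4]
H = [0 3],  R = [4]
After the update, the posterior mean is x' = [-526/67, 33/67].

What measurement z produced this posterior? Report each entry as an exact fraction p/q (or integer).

z = [1]

x̄ = F·x = [-10, 3]
P̄ = F·P·Fᵀ + Q = [31 -6; -6 7]
S = H·P̄·Hᵀ + R = [67]
K = P̄·Hᵀ·S⁻¹ = [-18/67; 21/67]
x' − x̄ = [144/67, -168/67] = K·y
y = (KᵀK)⁻¹·Kᵀ·(x' − x̄) = [-8]
z = y + H·x̄ = [-8] + [9] = [1]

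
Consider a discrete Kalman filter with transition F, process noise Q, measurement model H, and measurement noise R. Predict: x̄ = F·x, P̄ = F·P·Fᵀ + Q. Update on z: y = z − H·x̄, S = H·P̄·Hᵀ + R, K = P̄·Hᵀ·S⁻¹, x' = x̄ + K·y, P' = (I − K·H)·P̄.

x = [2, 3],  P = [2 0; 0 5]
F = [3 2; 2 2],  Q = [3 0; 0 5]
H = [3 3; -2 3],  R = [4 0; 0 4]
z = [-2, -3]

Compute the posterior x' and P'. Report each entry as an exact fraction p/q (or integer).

x̄ = F·x = [12, 10]
P̄ = F·P·Fᵀ + Q = [41 32; 32 33]
y = z − H·x̄ = [-68, -9]
S = H·P̄·Hᵀ + R = [1246 147; 147 81]
K = P̄·Hᵀ·S⁻¹ = [5227/26439 -2107/11331; 3550/26439 2135/11331]
x' = x̄ + K·y = [6079/26439, -21845/26439]
P' = (I − K·H)·P̄ = [24344/79317 -3436/79317; -3436/79317 17636/79317]

x' = [6079/26439, -21845/26439]
P' = [24344/79317 -3436/79317; -3436/79317 17636/79317]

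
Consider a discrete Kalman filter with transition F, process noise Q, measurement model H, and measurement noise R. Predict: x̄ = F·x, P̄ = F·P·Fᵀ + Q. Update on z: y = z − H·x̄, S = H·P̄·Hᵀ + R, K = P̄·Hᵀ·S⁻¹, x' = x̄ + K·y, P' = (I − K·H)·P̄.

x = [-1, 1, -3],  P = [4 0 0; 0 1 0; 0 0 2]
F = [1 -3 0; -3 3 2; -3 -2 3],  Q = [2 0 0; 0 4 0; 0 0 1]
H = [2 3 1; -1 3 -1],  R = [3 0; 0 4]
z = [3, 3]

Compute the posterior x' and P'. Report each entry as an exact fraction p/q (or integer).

x̄ = F·x = [-4, 0, -8]
P̄ = F·P·Fᵀ + Q = [15 -21 -6; -21 57 42; -6 42 59]
y = z − H·x̄ = [19, -9]
S = H·P̄·Hᵀ + R = [611 379; 379 453]
K = P̄·Hᵀ·S⁻¹ = [9621/133142 -29211/133142; 20613/133142 26841/133142; 25351/66571 -10482/66571]
x' = x̄ + K·y = [-43435/66571, 75039/66571, 43439/66571]
P' = (I − K·H)·P̄ = [269157/133142 -59523/133142 -165441/66571; -59523/133142 38121/133142 33261/66571; -165441/66571 33261/66571 307152/66571]

x' = [-43435/66571, 75039/66571, 43439/66571]
P' = [269157/133142 -59523/133142 -165441/66571; -59523/133142 38121/133142 33261/66571; -165441/66571 33261/66571 307152/66571]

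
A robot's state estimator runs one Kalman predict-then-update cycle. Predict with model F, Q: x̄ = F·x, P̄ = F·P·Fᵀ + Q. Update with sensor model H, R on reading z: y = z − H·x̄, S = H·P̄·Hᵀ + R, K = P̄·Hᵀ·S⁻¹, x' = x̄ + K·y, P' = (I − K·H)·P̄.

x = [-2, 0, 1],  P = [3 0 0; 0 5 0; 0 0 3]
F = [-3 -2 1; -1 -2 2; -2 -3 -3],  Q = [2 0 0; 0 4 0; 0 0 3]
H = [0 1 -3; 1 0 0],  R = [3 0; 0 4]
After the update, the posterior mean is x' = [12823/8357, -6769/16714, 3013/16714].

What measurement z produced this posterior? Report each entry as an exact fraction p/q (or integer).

z = [-1, 1]

x̄ = F·x = [7, 4, 1]
P̄ = F·P·Fᵀ + Q = [52 35 39; 35 39 18; 39 18 87]
S = H·P̄·Hᵀ + R = [717 -82; -82 56]
K = P̄·Hᵀ·S⁻¹ = [-82/8357 7640/8357; 1015/16714 23865/33428; -5205/16714 8037/33428]
x' − x̄ = [-45676/8357, -73625/16714, -13701/16714] = K·y
y = (KᵀK)⁻¹·Kᵀ·(x' − x̄) = [-2, -6]
z = y + H·x̄ = [-2, -6] + [1, 7] = [-1, 1]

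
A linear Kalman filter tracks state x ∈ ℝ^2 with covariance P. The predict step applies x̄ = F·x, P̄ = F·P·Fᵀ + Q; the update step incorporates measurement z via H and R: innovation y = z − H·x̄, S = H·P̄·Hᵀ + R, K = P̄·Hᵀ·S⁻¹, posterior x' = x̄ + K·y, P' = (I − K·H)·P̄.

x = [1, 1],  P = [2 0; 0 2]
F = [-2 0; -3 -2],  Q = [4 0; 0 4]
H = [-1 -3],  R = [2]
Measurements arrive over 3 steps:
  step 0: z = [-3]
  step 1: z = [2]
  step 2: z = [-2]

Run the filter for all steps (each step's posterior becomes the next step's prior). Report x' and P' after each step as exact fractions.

step 0: x̄ = F·x = [-2, -5]
step 0: P̄ = F·P·Fᵀ + Q = [12 12; 12 30]
step 0: y = z − H·x̄ = [-20]
step 0: S = H·P̄·Hᵀ + R = [356]
step 0: K = P̄·Hᵀ·S⁻¹ = [-12/89; -51/178]
step 0: x' = x̄ + K·y = [62/89, 65/89]
step 0: P' = (I − K·H)·P̄ = [492/89 -156/89; -156/89 69/89]
step 1: x̄ = F·x = [-124/89, -316/89]
step 1: P̄ = F·P·Fᵀ + Q = [2324/89 2328/89; 2328/89 3188/89]
step 1: y = z − H·x̄ = [-894/89]
step 1: S = H·P̄·Hᵀ + R = [45162/89]
step 1: K = P̄·Hᵀ·S⁻¹ = [-358/1737; -1982/7527]
step 1: x' = x̄ + K·y = [392/579, -2272/2509]
step 1: P' = (I − K·H)·P̄ = [7916/1737 -800/579; -800/579 1596/2509]
step 2: x̄ = F·x = [-784/579, -552/2509]
step 2: P̄ = F·P·Fᵀ + Q = [38612/1737 12632/579; 12632/579 77728/2509]
step 2: y = z − H·x̄ = [-30214/7527]
step 2: S = H·P̄·Hᵀ + R = [9798974/22581]
step 2: K = P̄·Hᵀ·S⁻¹ = [-989950/4899487; -1295652/4899487]
step 2: x' = x̄ + K·y = [-2660452/4899487, 4122928/4899487]
step 2: P' = (I − K·H)·P̄ = [22112612/4899487 -6710904/4899487; -6710904/4899487 3100736/4899487]

step 0: x' = [62/89, 65/89], P' = [492/89 -156/89; -156/89 69/89]
step 1: x' = [392/579, -2272/2509], P' = [7916/1737 -800/579; -800/579 1596/2509]
step 2: x' = [-2660452/4899487, 4122928/4899487], P' = [22112612/4899487 -6710904/4899487; -6710904/4899487 3100736/4899487]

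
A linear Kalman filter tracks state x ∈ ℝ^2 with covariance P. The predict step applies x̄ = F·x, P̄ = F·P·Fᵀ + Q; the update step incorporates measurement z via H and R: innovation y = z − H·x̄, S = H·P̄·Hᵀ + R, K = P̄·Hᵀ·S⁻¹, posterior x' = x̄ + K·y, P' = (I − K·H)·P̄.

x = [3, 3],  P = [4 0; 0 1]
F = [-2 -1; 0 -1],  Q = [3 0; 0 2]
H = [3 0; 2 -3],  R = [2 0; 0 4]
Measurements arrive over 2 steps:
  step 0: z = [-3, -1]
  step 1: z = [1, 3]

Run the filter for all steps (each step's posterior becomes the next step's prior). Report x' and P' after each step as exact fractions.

step 0: x̄ = F·x = [-9, -3]
step 0: P̄ = F·P·Fᵀ + Q = [20 1; 1 3]
step 0: y = z − H·x̄ = [24, 8]
step 0: S = H·P̄·Hᵀ + R = [182 111; 111 99]
step 0: K = P̄·Hᵀ·S⁻¹ = [611/1899 74/5697; 358/1899 -1607/5697]
step 0: x' = x̄ + K·y = [-6689/5697, -4171/5697]
step 0: P' = (I − K·H)·P̄ = [1222/5697 716/5697; 716/5697 2620/5697]
step 1: x̄ = F·x = [17549/5697, 4171/5697]
step 1: P̄ = F·P·Fᵀ + Q = [27463/5697 4052/5697; 4052/5697 14014/5697]
step 1: y = z − H·x̄ = [-15650/1899, -5494/5697]
step 1: S = H·P̄·Hᵀ + R = [28729/633 42770/1899; 42770/1899 210142/5697]
step 1: K = P̄·Hᵀ·S⁻¹ = [1037877/3323773 42770/3323773; 606378/3323773 -907037/3323773]
step 1: x' = x̄ + K·y = [1643951/3323773, -1689087/3323773]
step 1: P' = (I − K·H)·P̄ = [691918/3323773 404252/3323773; 404252/3323773 1478884/3323773]

step 0: x' = [-6689/5697, -4171/5697], P' = [1222/5697 716/5697; 716/5697 2620/5697]
step 1: x' = [1643951/3323773, -1689087/3323773], P' = [691918/3323773 404252/3323773; 404252/3323773 1478884/3323773]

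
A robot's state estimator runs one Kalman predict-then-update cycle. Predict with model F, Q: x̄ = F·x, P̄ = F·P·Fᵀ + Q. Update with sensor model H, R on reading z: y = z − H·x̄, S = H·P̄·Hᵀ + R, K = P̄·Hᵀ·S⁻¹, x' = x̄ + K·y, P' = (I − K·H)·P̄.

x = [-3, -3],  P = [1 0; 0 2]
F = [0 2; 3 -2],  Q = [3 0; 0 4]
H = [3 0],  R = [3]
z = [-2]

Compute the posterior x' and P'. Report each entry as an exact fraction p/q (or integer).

x' = [-14/17, -115/17]
P' = [11/34 -4/17; -4/17 261/17]

x̄ = F·x = [-6, -3]
P̄ = F·P·Fᵀ + Q = [11 -8; -8 21]
y = z − H·x̄ = [16]
S = H·P̄·Hᵀ + R = [102]
K = P̄·Hᵀ·S⁻¹ = [11/34; -4/17]
x' = x̄ + K·y = [-14/17, -115/17]
P' = (I − K·H)·P̄ = [11/34 -4/17; -4/17 261/17]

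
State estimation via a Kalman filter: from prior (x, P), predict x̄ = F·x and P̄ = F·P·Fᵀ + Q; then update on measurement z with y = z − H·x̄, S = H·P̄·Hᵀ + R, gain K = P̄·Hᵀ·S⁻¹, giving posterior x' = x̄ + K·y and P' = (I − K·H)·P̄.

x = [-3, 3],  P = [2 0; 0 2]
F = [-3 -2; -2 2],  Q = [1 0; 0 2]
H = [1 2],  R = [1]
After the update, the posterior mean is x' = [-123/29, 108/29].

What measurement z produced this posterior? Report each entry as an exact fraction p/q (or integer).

z = [3]

x̄ = F·x = [3, 12]
P̄ = F·P·Fᵀ + Q = [27 4; 4 18]
S = H·P̄·Hᵀ + R = [116]
K = P̄·Hᵀ·S⁻¹ = [35/116; 10/29]
x' − x̄ = [-210/29, -240/29] = K·y
y = (KᵀK)⁻¹·Kᵀ·(x' − x̄) = [-24]
z = y + H·x̄ = [-24] + [27] = [3]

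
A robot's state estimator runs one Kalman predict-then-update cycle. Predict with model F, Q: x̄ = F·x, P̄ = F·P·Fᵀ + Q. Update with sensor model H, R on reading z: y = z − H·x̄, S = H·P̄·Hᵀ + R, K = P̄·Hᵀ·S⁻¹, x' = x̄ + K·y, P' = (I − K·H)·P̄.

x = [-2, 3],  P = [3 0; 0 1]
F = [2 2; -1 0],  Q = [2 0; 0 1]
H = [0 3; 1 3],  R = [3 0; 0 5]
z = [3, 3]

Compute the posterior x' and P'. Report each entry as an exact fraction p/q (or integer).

x' = [256/191, 184/191]
P' = [954/191 -138/191; -138/191 56/191]

x̄ = F·x = [2, 2]
P̄ = F·P·Fᵀ + Q = [18 -6; -6 4]
y = z − H·x̄ = [-3, -5]
S = H·P̄·Hᵀ + R = [39 18; 18 23]
K = P̄·Hᵀ·S⁻¹ = [-138/191 108/191; 56/191 6/191]
x' = x̄ + K·y = [256/191, 184/191]
P' = (I − K·H)·P̄ = [954/191 -138/191; -138/191 56/191]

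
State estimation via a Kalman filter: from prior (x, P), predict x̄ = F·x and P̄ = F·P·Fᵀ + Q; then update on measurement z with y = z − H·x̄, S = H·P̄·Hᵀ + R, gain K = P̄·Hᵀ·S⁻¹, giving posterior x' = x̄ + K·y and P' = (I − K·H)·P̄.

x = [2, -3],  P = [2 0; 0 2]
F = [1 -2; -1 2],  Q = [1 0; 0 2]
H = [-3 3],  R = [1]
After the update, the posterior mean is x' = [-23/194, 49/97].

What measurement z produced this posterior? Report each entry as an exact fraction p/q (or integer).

x̄ = F·x = [8, -8]
P̄ = F·P·Fᵀ + Q = [11 -10; -10 12]
S = H·P̄·Hᵀ + R = [388]
K = P̄·Hᵀ·S⁻¹ = [-63/388; 33/194]
x' − x̄ = [-1575/194, 825/97] = K·y
y = (KᵀK)⁻¹·Kᵀ·(x' − x̄) = [50]
z = y + H·x̄ = [50] + [-48] = [2]

z = [2]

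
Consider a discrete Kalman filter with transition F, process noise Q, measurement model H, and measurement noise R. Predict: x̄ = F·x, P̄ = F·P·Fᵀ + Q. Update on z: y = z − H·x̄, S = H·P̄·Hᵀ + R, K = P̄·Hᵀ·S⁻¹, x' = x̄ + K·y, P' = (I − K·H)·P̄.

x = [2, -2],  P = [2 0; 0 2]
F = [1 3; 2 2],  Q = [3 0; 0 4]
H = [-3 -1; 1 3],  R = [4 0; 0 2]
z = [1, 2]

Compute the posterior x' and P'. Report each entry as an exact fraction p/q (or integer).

x' = [-5993/7453, 7372/7453]
P' = [3968/7453 -1772/7453; -1772/7453 2324/7453]

x̄ = F·x = [-4, 0]
P̄ = F·P·Fᵀ + Q = [23 16; 16 20]
y = z − H·x̄ = [-11, 6]
S = H·P̄·Hᵀ + R = [327 -289; -289 301]
K = P̄·Hᵀ·S⁻¹ = [-2533/7453 -674/7453; 748/7453 2600/7453]
x' = x̄ + K·y = [-5993/7453, 7372/7453]
P' = (I − K·H)·P̄ = [3968/7453 -1772/7453; -1772/7453 2324/7453]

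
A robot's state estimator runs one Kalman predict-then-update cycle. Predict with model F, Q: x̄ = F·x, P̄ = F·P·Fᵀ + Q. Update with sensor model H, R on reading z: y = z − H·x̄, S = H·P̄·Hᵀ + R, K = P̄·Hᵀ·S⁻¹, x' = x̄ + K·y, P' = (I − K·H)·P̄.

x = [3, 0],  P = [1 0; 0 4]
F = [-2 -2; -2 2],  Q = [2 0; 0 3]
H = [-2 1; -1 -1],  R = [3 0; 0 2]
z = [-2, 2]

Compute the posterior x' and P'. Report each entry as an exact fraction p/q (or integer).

x' = [-1126/3645, -1852/729]
P' = [1942/3645 58/729; 58/729 824/729]

x̄ = F·x = [-6, -6]
P̄ = F·P·Fᵀ + Q = [22 -12; -12 23]
y = z − H·x̄ = [-8, -10]
S = H·P̄·Hᵀ + R = [162 9; 9 23]
K = P̄·Hᵀ·S⁻¹ = [-1198/3645 -124/405; 236/729 -49/81]
x' = x̄ + K·y = [-1126/3645, -1852/729]
P' = (I − K·H)·P̄ = [1942/3645 58/729; 58/729 824/729]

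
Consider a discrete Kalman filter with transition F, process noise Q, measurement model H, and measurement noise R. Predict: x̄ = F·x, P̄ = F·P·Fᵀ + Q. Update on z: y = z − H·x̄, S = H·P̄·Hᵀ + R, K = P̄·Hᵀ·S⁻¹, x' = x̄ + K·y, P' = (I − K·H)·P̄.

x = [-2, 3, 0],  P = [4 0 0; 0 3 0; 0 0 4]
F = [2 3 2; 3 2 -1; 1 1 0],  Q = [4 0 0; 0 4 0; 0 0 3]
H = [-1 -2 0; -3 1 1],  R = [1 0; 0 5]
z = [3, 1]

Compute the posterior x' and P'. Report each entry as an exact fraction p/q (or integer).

x̄ = F·x = [5, 0, 1]
P̄ = F·P·Fᵀ + Q = [63 34 17; 34 56 18; 17 18 10]
y = z − H·x̄ = [8, 15]
S = H·P̄·Hᵀ + R = [424 194; 194 368]
K = P̄·Hᵀ·S⁻¹ = [-5359/29599 -16549/59198; -12074/29599 4113/29599; -7521/59198 265/59198]
x' = x̄ + K·y = [-37989/59198, -34897/29599, 3005/59198]
P' = (I − K·H)·P̄ = [20827/29599 -7734/29599 57685/59198; -7734/29599 9904/29599 -12541/29599; 57685/59198 -12541/29599 99731/29599]

x' = [-37989/59198, -34897/29599, 3005/59198]
P' = [20827/29599 -7734/29599 57685/59198; -7734/29599 9904/29599 -12541/29599; 57685/59198 -12541/29599 99731/29599]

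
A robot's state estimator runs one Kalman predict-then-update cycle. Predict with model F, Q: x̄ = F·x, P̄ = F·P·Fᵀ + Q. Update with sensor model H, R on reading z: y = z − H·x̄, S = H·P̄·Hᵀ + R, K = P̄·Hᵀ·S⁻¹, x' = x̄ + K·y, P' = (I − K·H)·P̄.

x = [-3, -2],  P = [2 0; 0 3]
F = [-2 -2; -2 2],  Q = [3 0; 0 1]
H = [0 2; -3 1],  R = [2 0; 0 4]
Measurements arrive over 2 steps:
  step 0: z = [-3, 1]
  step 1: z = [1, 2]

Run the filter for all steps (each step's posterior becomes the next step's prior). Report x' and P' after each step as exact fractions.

step 0: x' = [-477/883, -5696/4415], P' = [859/1766 277/1766; 277/1766 4287/8830]
step 1: x' = [-959615/2836202, 935435/2836202], P' = [1319169/2836202 391855/2836202; 391855/2836202 1239529/2836202]

step 0: x̄ = F·x = [10, 2]
step 0: P̄ = F·P·Fᵀ + Q = [23 -4; -4 21]
step 0: y = z − H·x̄ = [-7, 29]
step 0: S = H·P̄·Hᵀ + R = [86 66; 66 256]
step 0: K = P̄·Hᵀ·S⁻¹ = [277/1766 -575/1766; 4287/8830 33/8830]
step 0: x' = x̄ + K·y = [-477/883, -5696/4415]
step 0: P' = (I − K·H)·P̄ = [859/1766 277/1766; 277/1766 4287/8830]
step 1: x̄ = F·x = [16162/4415, -6622/4415]
step 1: P̄ = F·P·Fᵀ + Q = [35949/4415 16/4415; 16/4415 16039/4415]
step 1: y = z − H·x̄ = [17659/4415, 63938/4415]
step 1: S = H·P̄·Hᵀ + R = [72986/4415 31982/4415; 31982/4415 357144/4415]
step 1: K = P̄·Hᵀ·S⁻¹ = [391855/2836202 -891413/2836202; 1239529/2836202 15991/2836202]
step 1: x' = x̄ + K·y = [-959615/2836202, 935435/2836202]
step 1: P' = (I − K·H)·P̄ = [1319169/2836202 391855/2836202; 391855/2836202 1239529/2836202]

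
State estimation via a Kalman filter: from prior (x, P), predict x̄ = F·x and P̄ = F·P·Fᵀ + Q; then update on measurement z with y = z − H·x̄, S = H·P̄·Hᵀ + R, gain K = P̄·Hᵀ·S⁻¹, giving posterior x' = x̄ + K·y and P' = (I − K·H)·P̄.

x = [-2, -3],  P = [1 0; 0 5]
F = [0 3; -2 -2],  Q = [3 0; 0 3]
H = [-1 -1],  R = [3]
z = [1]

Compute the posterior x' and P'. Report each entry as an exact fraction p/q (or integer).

x' = [-11, 31/3]
P' = [30 -27; -27 53/2]

x̄ = F·x = [-9, 10]
P̄ = F·P·Fᵀ + Q = [48 -30; -30 27]
y = z − H·x̄ = [2]
S = H·P̄·Hᵀ + R = [18]
K = P̄·Hᵀ·S⁻¹ = [-1; 1/6]
x' = x̄ + K·y = [-11, 31/3]
P' = (I − K·H)·P̄ = [30 -27; -27 53/2]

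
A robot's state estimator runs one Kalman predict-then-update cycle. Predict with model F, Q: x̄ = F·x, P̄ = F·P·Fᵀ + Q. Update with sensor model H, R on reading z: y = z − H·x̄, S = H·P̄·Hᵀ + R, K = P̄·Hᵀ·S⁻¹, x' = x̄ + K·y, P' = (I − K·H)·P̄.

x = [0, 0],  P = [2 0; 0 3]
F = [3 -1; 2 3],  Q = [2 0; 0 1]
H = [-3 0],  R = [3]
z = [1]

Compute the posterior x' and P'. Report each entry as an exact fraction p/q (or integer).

x' = [-23/70, -3/70]
P' = [23/70 3/70; 3/70 2493/70]

x̄ = F·x = [0, 0]
P̄ = F·P·Fᵀ + Q = [23 3; 3 36]
y = z − H·x̄ = [1]
S = H·P̄·Hᵀ + R = [210]
K = P̄·Hᵀ·S⁻¹ = [-23/70; -3/70]
x' = x̄ + K·y = [-23/70, -3/70]
P' = (I − K·H)·P̄ = [23/70 3/70; 3/70 2493/70]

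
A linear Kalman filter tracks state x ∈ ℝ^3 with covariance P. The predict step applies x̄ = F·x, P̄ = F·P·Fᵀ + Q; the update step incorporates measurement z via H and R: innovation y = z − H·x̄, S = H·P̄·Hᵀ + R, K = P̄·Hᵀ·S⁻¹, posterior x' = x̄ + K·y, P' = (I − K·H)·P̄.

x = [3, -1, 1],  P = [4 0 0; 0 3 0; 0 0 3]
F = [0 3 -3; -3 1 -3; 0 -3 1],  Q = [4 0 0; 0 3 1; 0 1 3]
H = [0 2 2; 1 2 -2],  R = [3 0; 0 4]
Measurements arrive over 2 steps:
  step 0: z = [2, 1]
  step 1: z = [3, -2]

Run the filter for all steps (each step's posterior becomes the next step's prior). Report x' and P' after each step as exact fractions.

step 0: x' = [172553/112557, 32591/112557, 70984/112557], P' = [917756/112557 -212572/112557 190756/112557; -212572/112557 97889/112557 -50621/112557; 190756/112557 -50621/112557 86765/112557]
step 1: x' = [-1677573325/2589280228, 237499545/647320057, 609727716/647320057], P' = [3085131853/647320057 -700563568/647320057 596590960/647320057; -700563568/647320057 439488107/647320057 -173940635/647320057; 596590960/647320057 -173940635/647320057 376505711/647320057]

step 0: x̄ = F·x = [-6, -13, 4]
step 0: P̄ = F·P·Fᵀ + Q = [58 36 -36; 36 69 -17; -36 -17 33]
step 0: y = z − H·x̄ = [20, 41]
step 0: S = H·P̄·Hᵀ + R = [275 144; 144 894]
step 0: K = P̄·Hᵀ·S⁻¹ = [-4848/37519 27775/112557; 10504/37519 21112/112557; 8032/37519 -21004/112557]
step 0: x' = x̄ + K·y = [172553/112557, 32591/112557, 70984/112557]
step 0: P' = (I − K·H)·P̄ = [917756/112557 -212572/112557 190756/112557; -212572/112557 97889/112557 -50621/112557; 190756/112557 -50621/112557 86765/112557]
step 1: x̄ = F·x = [-38393/37519, -41060/6621, -26789/112557]
step 1: P̄ = F·P·Fᵀ + Q = [1007764/37519 104156/2207 -582916/37519; 104156/2207 852295/6621 -201943/6621; -582916/37519 -201943/6621 1609163/112557]
step 1: y = z − H·x̄ = [595763/37519, 1232527/112557]
step 1: S = H·P̄·Hᵀ + R = [12422045/37519 19548608/37519; 19548608/37519 123573296/112557]
step 1: K = P̄·Hᵀ·S⁻¹ = [-69315072/647320057 490822797/2589280228; 177031648/647320057 131573479/647320057; 135043384/647320057 -126075433/647320057]
step 1: x' = x̄ + K·y = [-1677573325/2589280228, 237499545/647320057, 609727716/647320057]
step 1: P' = (I − K·H)·P̄ = [3085131853/647320057 -700563568/647320057 596590960/647320057; -700563568/647320057 439488107/647320057 -173940635/647320057; 596590960/647320057 -173940635/647320057 376505711/647320057]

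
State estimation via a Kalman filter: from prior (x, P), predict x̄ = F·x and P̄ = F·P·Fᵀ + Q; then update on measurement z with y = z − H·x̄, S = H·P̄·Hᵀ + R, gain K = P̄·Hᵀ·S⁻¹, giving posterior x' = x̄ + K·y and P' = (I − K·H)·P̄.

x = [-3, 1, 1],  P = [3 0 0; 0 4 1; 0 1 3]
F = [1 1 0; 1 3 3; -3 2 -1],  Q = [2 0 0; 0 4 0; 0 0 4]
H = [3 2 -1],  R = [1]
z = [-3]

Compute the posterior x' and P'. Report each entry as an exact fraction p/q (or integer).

x' = [-127/96, 509/96, 463/48]
P' = [1823/672 -2269/672 433/336; -2269/672 10295/672 6781/336; 433/336 6781/336 7439/168]

x̄ = F·x = [-2, 3, 10]
P̄ = F·P·Fᵀ + Q = [9 18 -2; 18 88 9; -2 9 46]
y = z − H·x̄ = [7]
S = H·P̄·Hᵀ + R = [672]
K = P̄·Hᵀ·S⁻¹ = [65/672; 221/672; -17/336]
x' = x̄ + K·y = [-127/96, 509/96, 463/48]
P' = (I − K·H)·P̄ = [1823/672 -2269/672 433/336; -2269/672 10295/672 6781/336; 433/336 6781/336 7439/168]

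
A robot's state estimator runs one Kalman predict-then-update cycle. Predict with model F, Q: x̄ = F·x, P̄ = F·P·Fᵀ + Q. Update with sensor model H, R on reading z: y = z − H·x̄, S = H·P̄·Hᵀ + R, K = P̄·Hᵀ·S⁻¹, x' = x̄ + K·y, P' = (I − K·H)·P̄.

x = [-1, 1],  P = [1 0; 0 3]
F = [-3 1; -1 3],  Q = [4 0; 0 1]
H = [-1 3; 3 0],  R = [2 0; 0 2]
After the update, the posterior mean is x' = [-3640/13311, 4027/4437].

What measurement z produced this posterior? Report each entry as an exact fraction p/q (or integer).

z = [3, -1]

x̄ = F·x = [4, 4]
P̄ = F·P·Fᵀ + Q = [16 12; 12 29]
S = H·P̄·Hᵀ + R = [207 60; 60 146]
K = P̄·Hᵀ·S⁻¹ = [20/13311 1456/4437; 1465/4437 164/1479]
x' − x̄ = [-56884/13311, -13721/4437] = K·y
y = (KᵀK)⁻¹·Kᵀ·(x' − x̄) = [-5, -13]
z = y + H·x̄ = [-5, -13] + [8, 12] = [3, -1]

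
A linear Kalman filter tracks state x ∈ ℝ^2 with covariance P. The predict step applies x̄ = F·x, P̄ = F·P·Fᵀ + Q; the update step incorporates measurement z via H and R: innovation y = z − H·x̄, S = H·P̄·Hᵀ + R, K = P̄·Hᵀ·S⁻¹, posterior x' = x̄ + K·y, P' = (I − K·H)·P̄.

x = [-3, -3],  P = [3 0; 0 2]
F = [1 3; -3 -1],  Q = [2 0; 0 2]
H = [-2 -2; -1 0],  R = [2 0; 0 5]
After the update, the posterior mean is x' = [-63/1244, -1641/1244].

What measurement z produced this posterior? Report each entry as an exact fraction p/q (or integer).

x̄ = F·x = [-12, 12]
P̄ = F·P·Fᵀ + Q = [23 -15; -15 31]
S = H·P̄·Hᵀ + R = [98 16; 16 28]
K = P̄·Hᵀ·S⁻¹ = [-10/311 -999/1244; -142/311 991/1244]
x' − x̄ = [14865/1244, -16569/1244] = K·y
y = (KᵀK)⁻¹·Kᵀ·(x' − x̄) = [3, -15]
z = y + H·x̄ = [3, -15] + [0, 12] = [3, -3]

z = [3, -3]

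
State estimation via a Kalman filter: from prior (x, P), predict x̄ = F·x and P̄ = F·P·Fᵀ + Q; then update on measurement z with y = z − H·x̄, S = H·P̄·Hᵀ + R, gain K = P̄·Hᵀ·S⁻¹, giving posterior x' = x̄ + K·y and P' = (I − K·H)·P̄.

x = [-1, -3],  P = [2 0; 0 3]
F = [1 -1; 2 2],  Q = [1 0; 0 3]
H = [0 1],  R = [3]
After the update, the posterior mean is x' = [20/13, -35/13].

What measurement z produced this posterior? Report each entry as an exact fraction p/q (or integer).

x̄ = F·x = [2, -8]
P̄ = F·P·Fᵀ + Q = [6 -2; -2 23]
S = H·P̄·Hᵀ + R = [26]
K = P̄·Hᵀ·S⁻¹ = [-1/13; 23/26]
x' − x̄ = [-6/13, 69/13] = K·y
y = (KᵀK)⁻¹·Kᵀ·(x' − x̄) = [6]
z = y + H·x̄ = [6] + [-8] = [-2]

z = [-2]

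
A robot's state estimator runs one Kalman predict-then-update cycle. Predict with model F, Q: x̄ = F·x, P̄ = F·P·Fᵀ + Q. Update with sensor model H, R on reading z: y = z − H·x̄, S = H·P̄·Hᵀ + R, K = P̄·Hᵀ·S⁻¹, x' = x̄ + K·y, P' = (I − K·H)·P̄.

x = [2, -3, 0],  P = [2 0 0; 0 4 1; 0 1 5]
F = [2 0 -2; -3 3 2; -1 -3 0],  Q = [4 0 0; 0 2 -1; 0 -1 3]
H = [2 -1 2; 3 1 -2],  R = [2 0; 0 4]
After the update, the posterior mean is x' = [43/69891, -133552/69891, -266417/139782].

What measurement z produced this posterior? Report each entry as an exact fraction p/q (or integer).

x̄ = F·x = [4, -15, 7]
P̄ = F·P·Fᵀ + Q = [32 -38 2; -38 88 -37; 2 -37 41]
S = H·P̄·Hᵀ + R = [698 -166; -166 440]
K = P̄·Hᵀ·S⁻¹ = [13901/69891 13822/69891; -24188/69891 -1501/69891; 17681/139782 -14614/69891]
x' − x̄ = [-279521/69891, 914813/69891, -1244891/139782] = K·y
y = (KᵀK)⁻¹·Kᵀ·(x' − x̄) = [-39, 19]
z = y + H·x̄ = [-39, 19] + [37, -17] = [-2, 2]

z = [-2, 2]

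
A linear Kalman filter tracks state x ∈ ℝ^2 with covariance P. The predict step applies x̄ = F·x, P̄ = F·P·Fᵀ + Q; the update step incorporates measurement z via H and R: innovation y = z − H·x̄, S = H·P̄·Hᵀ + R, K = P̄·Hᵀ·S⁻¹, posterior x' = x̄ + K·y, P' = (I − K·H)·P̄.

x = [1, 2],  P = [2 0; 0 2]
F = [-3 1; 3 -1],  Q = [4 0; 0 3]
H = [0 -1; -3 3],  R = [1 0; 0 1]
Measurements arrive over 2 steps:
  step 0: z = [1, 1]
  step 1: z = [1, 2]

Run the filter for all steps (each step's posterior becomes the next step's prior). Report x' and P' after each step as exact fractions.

step 0: x' = [-1931/2175, -1252/2175], P' = [1544/2175 1348/2175; 1348/2175 1391/2175]
step 1: x' = [-1301489/1100525, -622033/1100525], P' = [780829/1100525 681238/1100525; 681238/1100525 702161/1100525]

step 0: x̄ = F·x = [-1, 1]
step 0: P̄ = F·P·Fᵀ + Q = [24 -20; -20 23]
step 0: y = z − H·x̄ = [2, -5]
step 0: S = H·P̄·Hᵀ + R = [24 -129; -129 784]
step 0: K = P̄·Hᵀ·S⁻¹ = [-1348/2175 -196/725; -1391/2175 43/725]
step 0: x' = x̄ + K·y = [-1931/2175, -1252/2175]
step 0: P' = (I − K·H)·P̄ = [1544/2175 1348/2175; 1348/2175 1391/2175]
step 1: x̄ = F·x = [4541/2175, -4541/2175]
step 1: P̄ = F·P·Fᵀ + Q = [15899/2175 -7199/2175; -7199/2175 13724/2175]
step 1: y = z − H·x̄ = [-2366/2175, 10532/725]
step 1: S = H·P̄·Hᵀ + R = [15899/2175 -20923/725; -20923/725 132788/725]
step 1: K = P̄·Hᵀ·S⁻¹ = [-681238/1100525 -298773/1100525; -702161/1100525 62769/1100525]
step 1: x' = x̄ + K·y = [-1301489/1100525, -622033/1100525]
step 1: P' = (I − K·H)·P̄ = [780829/1100525 681238/1100525; 681238/1100525 702161/1100525]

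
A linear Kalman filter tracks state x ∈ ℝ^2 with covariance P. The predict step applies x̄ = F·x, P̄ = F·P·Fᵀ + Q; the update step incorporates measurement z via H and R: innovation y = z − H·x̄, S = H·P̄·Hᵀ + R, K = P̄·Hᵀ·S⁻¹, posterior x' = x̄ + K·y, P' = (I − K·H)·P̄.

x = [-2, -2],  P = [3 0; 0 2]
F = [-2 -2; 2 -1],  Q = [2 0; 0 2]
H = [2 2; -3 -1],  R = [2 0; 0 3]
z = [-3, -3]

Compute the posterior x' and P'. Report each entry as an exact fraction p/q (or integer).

x' = [1172/521, -1890/521]
P' = [2082/2605 -2616/2605; -2616/2605 4368/2605]

x̄ = F·x = [8, -2]
P̄ = F·P·Fᵀ + Q = [22 -8; -8 16]
y = z − H·x̄ = [-15, 19]
S = H·P̄·Hᵀ + R = [90 -100; -100 169]
K = P̄·Hᵀ·S⁻¹ = [-534/2605 -242/521; 1752/2605 232/521]
x' = x̄ + K·y = [1172/521, -1890/521]
P' = (I − K·H)·P̄ = [2082/2605 -2616/2605; -2616/2605 4368/2605]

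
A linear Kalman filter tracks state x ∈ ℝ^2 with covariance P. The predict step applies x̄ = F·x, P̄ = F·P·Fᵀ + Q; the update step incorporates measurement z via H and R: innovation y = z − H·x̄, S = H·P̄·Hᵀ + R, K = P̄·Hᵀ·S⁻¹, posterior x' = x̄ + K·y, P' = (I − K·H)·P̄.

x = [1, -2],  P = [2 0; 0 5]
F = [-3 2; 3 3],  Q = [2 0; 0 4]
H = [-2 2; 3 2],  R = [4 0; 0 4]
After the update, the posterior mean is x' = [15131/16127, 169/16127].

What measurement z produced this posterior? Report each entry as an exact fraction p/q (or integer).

x̄ = F·x = [-7, -3]
P̄ = F·P·Fᵀ + Q = [40 12; 12 67]
S = H·P̄·Hᵀ + R = [336 52; 52 776]
K = P̄·Hᵀ·S⁻¹ = [-3184/16127 3206/16127; 9565/32254 6425/32254]
x' − x̄ = [128020/16127, 48550/16127] = K·y
y = (KᵀK)⁻¹·Kᵀ·(x' − x̄) = [-10, 30]
z = y + H·x̄ = [-10, 30] + [8, -27] = [-2, 3]

z = [-2, 3]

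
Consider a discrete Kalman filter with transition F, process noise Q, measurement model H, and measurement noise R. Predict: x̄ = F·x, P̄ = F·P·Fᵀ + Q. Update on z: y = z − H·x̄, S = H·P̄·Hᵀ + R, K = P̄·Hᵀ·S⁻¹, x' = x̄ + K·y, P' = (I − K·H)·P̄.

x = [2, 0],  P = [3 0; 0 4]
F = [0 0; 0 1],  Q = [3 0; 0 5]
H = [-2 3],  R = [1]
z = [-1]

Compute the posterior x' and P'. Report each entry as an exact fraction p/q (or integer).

x̄ = F·x = [0, 0]
P̄ = F·P·Fᵀ + Q = [3 0; 0 9]
y = z − H·x̄ = [-1]
S = H·P̄·Hᵀ + R = [94]
K = P̄·Hᵀ·S⁻¹ = [-3/47; 27/94]
x' = x̄ + K·y = [3/47, -27/94]
P' = (I − K·H)·P̄ = [123/47 81/47; 81/47 117/94]

x' = [3/47, -27/94]
P' = [123/47 81/47; 81/47 117/94]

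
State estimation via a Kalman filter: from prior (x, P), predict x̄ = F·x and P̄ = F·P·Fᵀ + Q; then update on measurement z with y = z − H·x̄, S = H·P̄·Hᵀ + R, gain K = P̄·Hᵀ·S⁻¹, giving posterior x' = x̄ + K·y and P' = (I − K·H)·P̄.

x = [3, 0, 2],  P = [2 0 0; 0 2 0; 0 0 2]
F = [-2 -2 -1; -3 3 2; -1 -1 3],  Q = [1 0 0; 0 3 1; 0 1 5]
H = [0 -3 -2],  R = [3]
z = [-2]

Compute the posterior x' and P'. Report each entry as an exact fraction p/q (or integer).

x' = [-2804/345, -1613/690, 1031/230]
P' = [6523/345 -712/345 354/115; -712/345 4541/690 -2187/230; 354/115 -2187/230 3327/230]

x̄ = F·x = [-8, -5, 3]
P̄ = F·P·Fᵀ + Q = [19 -4 2; -4 47 13; 2 13 27]
y = z − H·x̄ = [-11]
S = H·P̄·Hᵀ + R = [690]
K = P̄·Hᵀ·S⁻¹ = [4/345; -167/690; -31/230]
x' = x̄ + K·y = [-2804/345, -1613/690, 1031/230]
P' = (I − K·H)·P̄ = [6523/345 -712/345 354/115; -712/345 4541/690 -2187/230; 354/115 -2187/230 3327/230]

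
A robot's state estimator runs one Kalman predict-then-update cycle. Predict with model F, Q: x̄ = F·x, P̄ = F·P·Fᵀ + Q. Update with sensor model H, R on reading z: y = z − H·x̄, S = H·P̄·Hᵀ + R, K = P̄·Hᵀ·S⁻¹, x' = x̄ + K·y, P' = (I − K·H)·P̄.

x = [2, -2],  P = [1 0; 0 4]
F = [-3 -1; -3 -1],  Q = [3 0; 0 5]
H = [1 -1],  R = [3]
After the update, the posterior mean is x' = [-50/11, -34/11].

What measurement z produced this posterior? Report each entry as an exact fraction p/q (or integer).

z = [-2]

x̄ = F·x = [-4, -4]
P̄ = F·P·Fᵀ + Q = [16 13; 13 18]
S = H·P̄·Hᵀ + R = [11]
K = P̄·Hᵀ·S⁻¹ = [3/11; -5/11]
x' − x̄ = [-6/11, 10/11] = K·y
y = (KᵀK)⁻¹·Kᵀ·(x' − x̄) = [-2]
z = y + H·x̄ = [-2] + [0] = [-2]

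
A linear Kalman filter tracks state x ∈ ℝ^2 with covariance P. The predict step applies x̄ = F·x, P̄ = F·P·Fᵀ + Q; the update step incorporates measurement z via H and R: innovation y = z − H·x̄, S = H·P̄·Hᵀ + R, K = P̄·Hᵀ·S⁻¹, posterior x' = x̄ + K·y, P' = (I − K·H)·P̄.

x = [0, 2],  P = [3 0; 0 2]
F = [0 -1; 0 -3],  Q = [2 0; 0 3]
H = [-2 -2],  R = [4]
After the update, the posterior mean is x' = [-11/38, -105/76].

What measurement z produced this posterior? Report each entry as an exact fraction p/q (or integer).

x̄ = F·x = [-2, -6]
P̄ = F·P·Fᵀ + Q = [4 6; 6 21]
S = H·P̄·Hᵀ + R = [152]
K = P̄·Hᵀ·S⁻¹ = [-5/38; -27/76]
x' − x̄ = [65/38, 351/76] = K·y
y = (KᵀK)⁻¹·Kᵀ·(x' − x̄) = [-13]
z = y + H·x̄ = [-13] + [16] = [3]

z = [3]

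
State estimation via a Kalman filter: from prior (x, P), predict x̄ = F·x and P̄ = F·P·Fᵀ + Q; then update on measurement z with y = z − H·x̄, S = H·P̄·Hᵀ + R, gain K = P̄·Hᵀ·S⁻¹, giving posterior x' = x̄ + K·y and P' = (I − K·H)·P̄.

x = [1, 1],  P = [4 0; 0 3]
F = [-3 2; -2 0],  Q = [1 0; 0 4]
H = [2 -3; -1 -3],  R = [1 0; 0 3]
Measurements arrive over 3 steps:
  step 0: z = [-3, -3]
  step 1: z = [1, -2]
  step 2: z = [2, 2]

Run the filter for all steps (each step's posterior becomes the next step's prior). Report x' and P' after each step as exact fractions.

step 0: x̄ = F·x = [-1, -2]
step 0: P̄ = F·P·Fᵀ + Q = [49 24; 24 20]
step 0: y = z − H·x̄ = [-7, -10]
step 0: S = H·P̄·Hᵀ + R = [89 10; 10 376]
step 0: K = P̄·Hᵀ·S⁻¹ = [5493/16682 -11029/33364; -918/8341 -1839/8341]
step 0: x' = x̄ + K·y = [6/8341, 8134/8341]
step 0: P' = (I − K·H)·P̄ = [14691/33364 1533/8341; 1533/8341 1328/8341]
step 1: x̄ = F·x = [16250/8341, -12/8341]
step 1: P̄ = F·P·Fᵀ + Q = [113247/33364 31809/16682; 31809/16682 48055/8341]
step 1: y = z − H·x̄ = [-24195/8341, -468/8341]
step 1: S = H·P̄·Hᵀ + R = [363229/8341 328158/8341; 328158/8341 2325027/33364]
step 1: K = P̄·Hᵀ·S⁻¹ = [4815936/16535449 -4881663/16535449; -2042856/16535449 -3400290/16535449]
step 1: x' = x̄ + K·y = [2645522/2362207, 870396/2362207]
step 1: P' = (I − K·H)·P̄ = [6486975/16535449 2719338/16535449; 2719338/16535449 2493844/16535449]
step 2: x̄ = F·x = [-6195774/2362207, -5291044/2362207]
step 2: P̄ = F·P·Fᵀ + Q = [52261544/16535449 28044498/16535449; 28044498/16535449 92089696/16535449]
step 2: y = z − H·x̄ = [1242830/2362207, -17344492/2362207]
step 2: S = H·P̄·Hᵀ + R = [717854913/16535449 640150682/16535449; 640150682/16535449 1098942143/16535449]
step 2: K = P̄·Hᵀ·S⁻¹ = [6635463042/22925783315 -6710689298/22925783315; -2851971696/22925783315 -4687176426/22925783315]
step 2: x' = x̄ + K·y = [-7367145562/22925783315, -18435789164/22925783315]
step 2: P' = (I − K·H)·P̄ = [8922510312/22925783315 3736519194/22925783315; 3736519194/22925783315 3441670028/22925783315]

step 0: x' = [6/8341, 8134/8341], P' = [14691/33364 1533/8341; 1533/8341 1328/8341]
step 1: x' = [2645522/2362207, 870396/2362207], P' = [6486975/16535449 2719338/16535449; 2719338/16535449 2493844/16535449]
step 2: x' = [-7367145562/22925783315, -18435789164/22925783315], P' = [8922510312/22925783315 3736519194/22925783315; 3736519194/22925783315 3441670028/22925783315]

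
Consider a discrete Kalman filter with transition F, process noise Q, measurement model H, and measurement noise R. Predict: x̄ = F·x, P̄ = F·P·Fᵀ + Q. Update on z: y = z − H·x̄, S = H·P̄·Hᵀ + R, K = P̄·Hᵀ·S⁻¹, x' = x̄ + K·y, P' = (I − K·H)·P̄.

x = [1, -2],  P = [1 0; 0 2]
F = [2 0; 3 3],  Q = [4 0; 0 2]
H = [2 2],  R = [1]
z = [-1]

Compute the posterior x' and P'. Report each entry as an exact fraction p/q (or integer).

x' = [422/197, -521/197]
P' = [792/197 -778/197; -778/197 813/197]

x̄ = F·x = [2, -3]
P̄ = F·P·Fᵀ + Q = [8 6; 6 29]
y = z − H·x̄ = [1]
S = H·P̄·Hᵀ + R = [197]
K = P̄·Hᵀ·S⁻¹ = [28/197; 70/197]
x' = x̄ + K·y = [422/197, -521/197]
P' = (I − K·H)·P̄ = [792/197 -778/197; -778/197 813/197]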